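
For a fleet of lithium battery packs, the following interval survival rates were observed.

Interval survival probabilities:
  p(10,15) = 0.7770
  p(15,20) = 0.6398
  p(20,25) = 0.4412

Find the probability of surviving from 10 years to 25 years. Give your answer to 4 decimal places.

0.2193

P(survive 10→25) = 0.7770 × 0.6398 × 0.4412.
= 0.219331.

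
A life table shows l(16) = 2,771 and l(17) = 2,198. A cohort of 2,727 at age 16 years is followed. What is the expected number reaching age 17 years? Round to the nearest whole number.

The relevant probability is 2,198/2,771 = 0.793215.
Expected number = 2,727 × 0.793215 = 2163.

2163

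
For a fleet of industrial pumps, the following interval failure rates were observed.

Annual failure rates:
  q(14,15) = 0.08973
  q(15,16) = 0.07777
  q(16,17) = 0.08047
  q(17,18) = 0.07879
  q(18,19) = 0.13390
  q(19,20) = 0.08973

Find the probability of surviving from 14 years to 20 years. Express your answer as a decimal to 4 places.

The overall survival probability is (1 − 0.08973) × (1 − 0.07777) × (1 − 0.08047) × (1 − 0.07879) × (1 − 0.13390) × (1 − 0.08973).
= 0.91027 × 0.92223 × 0.91953 × 0.92121 × 0.86610 × 0.91027 = 0.560625.

0.5606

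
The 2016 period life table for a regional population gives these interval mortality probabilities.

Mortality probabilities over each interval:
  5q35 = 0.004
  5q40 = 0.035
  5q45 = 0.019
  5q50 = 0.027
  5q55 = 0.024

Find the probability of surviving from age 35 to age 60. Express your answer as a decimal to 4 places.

0.8954

25p35 = (1 − 0.004) × (1 − 0.035) × (1 − 0.019) × (1 − 0.027) × (1 − 0.024).
= 0.996 × 0.965 × 0.981 × 0.973 × 0.976 = 0.895403.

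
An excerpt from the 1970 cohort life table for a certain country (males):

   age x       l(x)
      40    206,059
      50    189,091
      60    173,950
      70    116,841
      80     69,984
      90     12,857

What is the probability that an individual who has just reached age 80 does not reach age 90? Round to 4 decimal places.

0.8163

P(die before 90 | alive at 80) = 1 − l(90)/l(80) = 1 − 12,857/69,984 = (57,127)/69,984 = 0.816287.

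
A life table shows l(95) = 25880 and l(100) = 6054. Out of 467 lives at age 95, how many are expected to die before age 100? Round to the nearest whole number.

The relevant probability is 1 − 6054/25880 = 0.766074.
Expected number = 467 × 0.766074 = 358.

358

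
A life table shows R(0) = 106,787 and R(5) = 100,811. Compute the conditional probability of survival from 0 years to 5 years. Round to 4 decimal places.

The conditional survival probability is R(5)/R(0) = 100,811/106,787 = 0.944038.

0.9440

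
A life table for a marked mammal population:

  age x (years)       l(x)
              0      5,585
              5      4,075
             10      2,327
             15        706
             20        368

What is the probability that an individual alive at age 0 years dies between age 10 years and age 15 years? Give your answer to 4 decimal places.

0.2902

This is the probability of reaching 10 but not 15, conditional on being alive at 0: (l(10) − l(15)) / l(0).
= (2,327 − 706) / 5,585 = 1,621 / 5,585 = 0.290242.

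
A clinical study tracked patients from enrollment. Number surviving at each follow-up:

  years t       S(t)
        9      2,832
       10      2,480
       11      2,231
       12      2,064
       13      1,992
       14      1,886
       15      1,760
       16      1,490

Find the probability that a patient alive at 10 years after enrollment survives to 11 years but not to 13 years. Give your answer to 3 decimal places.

This is the probability of reaching 11 but not 13, conditional on being alive at 10: (S(11) − S(13)) / S(10).
= (2,231 − 1,992) / 2,480 = 239 / 2,480 = 0.096371.

0.096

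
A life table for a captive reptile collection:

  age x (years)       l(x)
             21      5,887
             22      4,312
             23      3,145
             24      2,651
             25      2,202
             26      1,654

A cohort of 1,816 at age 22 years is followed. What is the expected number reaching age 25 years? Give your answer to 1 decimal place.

The relevant probability is 2,202/4,312 = 0.510668.
Expected number = 1,816 × 0.510668 = 927.4.

927.4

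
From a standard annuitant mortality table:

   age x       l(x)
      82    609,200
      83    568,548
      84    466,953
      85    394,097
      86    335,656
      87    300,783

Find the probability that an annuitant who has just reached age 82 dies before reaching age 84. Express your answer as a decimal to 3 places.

0.233

P(die before 84 | alive at 82) = 1 − l(84)/l(82) = 1 − 466,953/609,200 = (142,247)/609,200 = 0.233498.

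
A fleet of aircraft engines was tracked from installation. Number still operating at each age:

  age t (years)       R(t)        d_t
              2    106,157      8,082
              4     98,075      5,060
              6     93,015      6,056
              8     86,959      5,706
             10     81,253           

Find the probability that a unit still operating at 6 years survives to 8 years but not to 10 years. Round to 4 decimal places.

0.0613

This is the probability of reaching 8 but not 10, conditional on being operational at 6: (R(8) − R(10)) / R(6).
= (86,959 − 81,253) / 93,015 = 5,706 / 93,015 = 0.061345.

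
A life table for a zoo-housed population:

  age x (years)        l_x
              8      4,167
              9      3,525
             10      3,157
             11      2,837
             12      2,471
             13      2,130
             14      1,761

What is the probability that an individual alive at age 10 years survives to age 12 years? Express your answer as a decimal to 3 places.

The conditional survival probability is l_12/l_10 = 2,471/3,157 = 0.782705.

0.783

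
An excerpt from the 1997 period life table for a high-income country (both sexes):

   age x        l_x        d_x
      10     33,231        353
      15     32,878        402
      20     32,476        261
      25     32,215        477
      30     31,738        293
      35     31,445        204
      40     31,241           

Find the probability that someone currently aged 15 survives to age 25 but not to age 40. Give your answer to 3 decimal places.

0.030

We want 10|15q15 = (l_25 − l_40)/l_15.
This is the probability of reaching 25 but not 40, conditional on being alive at 15: (l_25 − l_40) / l_15.
= (32,215 − 31,241) / 32,878 = 974 / 32,878 = 0.029625.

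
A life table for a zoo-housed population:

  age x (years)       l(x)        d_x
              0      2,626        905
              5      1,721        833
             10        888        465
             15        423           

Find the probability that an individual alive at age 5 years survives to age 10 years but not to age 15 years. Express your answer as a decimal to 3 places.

0.270

This is the probability of reaching 10 but not 15, conditional on being alive at 5: (l(10) − l(15)) / l(5).
= (888 − 423) / 1,721 = 465 / 1,721 = 0.270192.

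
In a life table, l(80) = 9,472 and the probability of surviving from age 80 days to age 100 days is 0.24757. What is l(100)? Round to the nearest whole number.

l(100) = l(80) × p = 9,472 × 0.24757 = 2345.

2345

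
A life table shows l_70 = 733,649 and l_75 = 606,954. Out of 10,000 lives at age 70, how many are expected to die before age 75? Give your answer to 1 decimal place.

1726.9

The relevant probability is 1 − 606,954/733,649 = 0.172692.
Expected number = 10,000 × 0.172692 = 1726.9.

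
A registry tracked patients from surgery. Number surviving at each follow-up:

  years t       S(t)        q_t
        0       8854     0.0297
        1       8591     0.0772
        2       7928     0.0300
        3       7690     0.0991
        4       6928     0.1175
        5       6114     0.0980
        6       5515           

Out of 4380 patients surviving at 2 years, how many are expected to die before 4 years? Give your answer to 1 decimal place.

The relevant probability is 1 − 6928/7928 = 0.126135.
Expected number = 4380 × 0.126135 = 552.5.

552.5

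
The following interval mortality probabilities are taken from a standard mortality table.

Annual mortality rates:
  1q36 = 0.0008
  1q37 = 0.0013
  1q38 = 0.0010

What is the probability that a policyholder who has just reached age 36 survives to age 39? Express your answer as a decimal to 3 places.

Chaining the interval survival probabilities: (1 − 0.0008) × (1 − 0.0013) × (1 − 0.0010).
= 0.9992 × 0.9987 × 0.9990 = 0.996903.

0.997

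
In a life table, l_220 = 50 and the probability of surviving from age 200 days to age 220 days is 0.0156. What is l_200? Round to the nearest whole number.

l_200 = l_220 / p = 50 / 0.0156 = 3205.

3205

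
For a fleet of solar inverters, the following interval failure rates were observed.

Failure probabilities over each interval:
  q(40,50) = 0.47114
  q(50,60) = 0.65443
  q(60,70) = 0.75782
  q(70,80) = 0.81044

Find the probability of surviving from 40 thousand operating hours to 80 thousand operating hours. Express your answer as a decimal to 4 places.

0.0084

P(survive 40→80) = (1 − 0.47114) × (1 − 0.65443) × (1 − 0.75782) × (1 − 0.81044).
= 0.52886 × 0.34557 × 0.24218 × 0.18956 = 0.008390.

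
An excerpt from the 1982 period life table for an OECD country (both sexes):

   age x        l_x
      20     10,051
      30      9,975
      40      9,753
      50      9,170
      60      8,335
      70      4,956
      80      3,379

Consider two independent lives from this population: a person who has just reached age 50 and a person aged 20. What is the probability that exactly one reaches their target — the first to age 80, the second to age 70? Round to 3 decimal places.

0.498

p₁ = l_80/l_50 = 3,379/9,170 = 0.368484; p₂ = l_70/l_20 = 4,956/10,051 = 0.493085.
P(exactly one) = p₁(1−p₂) + (1−p₁)p₂ = 0.186790 + 0.311391 = 0.498181.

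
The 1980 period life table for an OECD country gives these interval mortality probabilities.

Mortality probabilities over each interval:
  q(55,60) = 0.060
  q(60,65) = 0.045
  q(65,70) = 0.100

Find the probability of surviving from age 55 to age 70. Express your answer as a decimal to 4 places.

0.8079

The overall survival probability is (1 − 0.060) × (1 − 0.045) × (1 − 0.100).
= 0.940 × 0.955 × 0.900 = 0.807930.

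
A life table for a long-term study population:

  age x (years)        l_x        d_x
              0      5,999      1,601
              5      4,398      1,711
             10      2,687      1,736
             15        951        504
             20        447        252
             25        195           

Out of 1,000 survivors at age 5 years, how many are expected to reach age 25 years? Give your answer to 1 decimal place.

44.3

The relevant probability is 195/4,398 = 0.044338.
Expected number = 1,000 × 0.044338 = 44.3.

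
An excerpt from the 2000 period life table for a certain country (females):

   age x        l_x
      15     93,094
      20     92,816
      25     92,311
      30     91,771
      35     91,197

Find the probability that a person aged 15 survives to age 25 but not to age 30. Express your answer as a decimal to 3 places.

We want 10|5q15 = (l_25 − l_30)/l_15.
This is the probability of reaching 25 but not 30, conditional on being alive at 15: (l_25 − l_30) / l_15.
= (92,311 − 91,771) / 93,094 = 540 / 93,094 = 0.005801.

0.006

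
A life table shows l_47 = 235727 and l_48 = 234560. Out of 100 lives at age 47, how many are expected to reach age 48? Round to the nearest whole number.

The relevant probability is 234560/235727 = 0.995049.
Expected number = 100 × 0.995049 = 100.

100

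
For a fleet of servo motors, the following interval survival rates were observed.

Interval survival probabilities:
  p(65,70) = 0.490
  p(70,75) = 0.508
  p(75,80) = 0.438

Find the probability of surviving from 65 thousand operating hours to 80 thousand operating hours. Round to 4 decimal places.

0.1090

P(survive 65→80) = 0.490 × 0.508 × 0.438.
= 0.109027.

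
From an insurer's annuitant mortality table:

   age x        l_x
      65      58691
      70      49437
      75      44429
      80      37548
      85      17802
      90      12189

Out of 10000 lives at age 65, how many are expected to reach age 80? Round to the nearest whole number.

The relevant probability is 37548/58691 = 0.639757.
Expected number = 10000 × 0.639757 = 6398.

6398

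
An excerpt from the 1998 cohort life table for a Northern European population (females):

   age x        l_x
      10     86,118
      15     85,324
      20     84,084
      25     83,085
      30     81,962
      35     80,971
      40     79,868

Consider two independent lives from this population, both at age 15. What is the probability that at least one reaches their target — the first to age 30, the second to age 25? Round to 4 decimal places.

p₁ = l_30/l_15 = 81,962/85,324 = 0.960597; p₂ = l_25/l_15 = 83,085/85,324 = 0.973759.
P(at least one) = 1 − (1−p₁)(1−p₂) = 1 − 0.039403 × 0.026241 = 0.998966.

0.9990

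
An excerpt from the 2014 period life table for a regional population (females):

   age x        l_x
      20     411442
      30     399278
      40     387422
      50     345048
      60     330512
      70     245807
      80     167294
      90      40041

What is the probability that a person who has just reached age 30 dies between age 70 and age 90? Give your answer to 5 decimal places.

0.51535

We want 40|20q30 = (l_70 − l_90)/l_30.
This is the probability of reaching 70 but not 90, conditional on being alive at 30: (l_70 − l_90) / l_30.
= (245807 − 40041) / 399278 = 205766 / 399278 = 0.515345.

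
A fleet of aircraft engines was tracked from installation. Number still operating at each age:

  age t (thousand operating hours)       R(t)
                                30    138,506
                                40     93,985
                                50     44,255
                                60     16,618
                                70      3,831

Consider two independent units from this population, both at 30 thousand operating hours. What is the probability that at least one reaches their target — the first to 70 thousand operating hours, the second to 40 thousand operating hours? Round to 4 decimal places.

p₁ = R(70)/R(30) = 3,831/138,506 = 0.027659; p₂ = R(40)/R(30) = 93,985/138,506 = 0.678563.
P(at least one) = 1 − (1−p₁)(1−p₂) = 1 − 0.972341 × 0.321437 = 0.687454.

0.6875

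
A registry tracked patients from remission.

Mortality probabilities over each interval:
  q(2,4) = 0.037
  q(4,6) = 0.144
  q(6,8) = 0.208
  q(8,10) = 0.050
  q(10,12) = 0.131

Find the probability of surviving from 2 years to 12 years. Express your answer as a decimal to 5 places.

0.53897

The overall survival probability is (1 − 0.037) × (1 − 0.144) × (1 − 0.208) × (1 − 0.050) × (1 − 0.131).
= 0.963 × 0.856 × 0.792 × 0.950 × 0.869 = 0.538975.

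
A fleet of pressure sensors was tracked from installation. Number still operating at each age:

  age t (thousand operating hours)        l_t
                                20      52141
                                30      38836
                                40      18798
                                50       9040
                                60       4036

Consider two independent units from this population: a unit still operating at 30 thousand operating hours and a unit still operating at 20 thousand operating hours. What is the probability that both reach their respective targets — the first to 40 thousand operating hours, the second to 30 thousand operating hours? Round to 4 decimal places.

0.3605

p₁ = l_40/l_30 = 18798/38836 = 0.484035; p₂ = l_30/l_20 = 38836/52141 = 0.744827.
P(both) = p₁ × p₂ = 0.484035 × 0.744827 = 0.360522.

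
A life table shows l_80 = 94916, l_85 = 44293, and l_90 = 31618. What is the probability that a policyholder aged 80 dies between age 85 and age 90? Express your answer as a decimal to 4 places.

0.1335

This is the probability of reaching 85 but not 90, conditional on being alive at 80: (l_85 − l_90) / l_80.
= (44293 − 31618) / 94916 = 12675 / 94916 = 0.133539.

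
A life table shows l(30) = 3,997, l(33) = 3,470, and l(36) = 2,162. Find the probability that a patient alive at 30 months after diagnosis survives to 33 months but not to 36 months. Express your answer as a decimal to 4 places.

0.3272

This is the probability of reaching 33 but not 36, conditional on being alive at 30: (l(33) − l(36)) / l(30).
= (3,470 − 2,162) / 3,997 = 1,308 / 3,997 = 0.327245.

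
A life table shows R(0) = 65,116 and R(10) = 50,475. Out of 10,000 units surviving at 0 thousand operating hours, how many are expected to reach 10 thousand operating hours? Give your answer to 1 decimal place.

7751.6

The relevant probability is 50,475/65,116 = 0.775155.
Expected number = 10,000 × 0.775155 = 7751.6.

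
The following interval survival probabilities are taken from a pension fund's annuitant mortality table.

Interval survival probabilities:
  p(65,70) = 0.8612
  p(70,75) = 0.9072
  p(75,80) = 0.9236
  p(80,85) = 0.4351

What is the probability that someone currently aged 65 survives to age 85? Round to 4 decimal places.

Survival from 65 to 85 is the product of surviving each interval: 0.8612 × 0.9072 × 0.9236 × 0.4351.
= 0.313964.

0.3140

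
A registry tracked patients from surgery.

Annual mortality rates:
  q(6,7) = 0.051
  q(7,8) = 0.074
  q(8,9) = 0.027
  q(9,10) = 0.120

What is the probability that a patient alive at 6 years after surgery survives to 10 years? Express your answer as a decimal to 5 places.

0.75244

Survival from 6 to 10 is the product of surviving each interval: (1 − 0.051) × (1 − 0.074) × (1 − 0.027) × (1 − 0.120).
= 0.949 × 0.926 × 0.973 × 0.880 = 0.752441.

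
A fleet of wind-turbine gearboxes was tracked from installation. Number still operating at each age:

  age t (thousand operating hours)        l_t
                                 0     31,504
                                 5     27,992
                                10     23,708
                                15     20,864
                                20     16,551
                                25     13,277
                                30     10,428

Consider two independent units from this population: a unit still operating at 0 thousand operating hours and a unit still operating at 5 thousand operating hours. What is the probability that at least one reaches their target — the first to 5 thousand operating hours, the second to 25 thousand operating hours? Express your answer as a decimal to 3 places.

p₁ = l_5/l_0 = 27,992/31,504 = 0.888522; p₂ = l_25/l_5 = 13,277/27,992 = 0.474314.
P(at least one) = 1 − (1−p₁)(1−p₂) = 1 − 0.111478 × 0.525686 = 0.941398.

0.941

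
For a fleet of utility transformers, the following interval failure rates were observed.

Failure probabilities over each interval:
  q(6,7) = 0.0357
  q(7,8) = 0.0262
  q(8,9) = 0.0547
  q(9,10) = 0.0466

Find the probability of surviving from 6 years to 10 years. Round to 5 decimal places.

P(survive 6→10) = (1 − 0.0357) × (1 − 0.0262) × (1 − 0.0547) × (1 − 0.0466).
= 0.9643 × 0.9738 × 0.9453 × 0.9534 = 0.846305.

0.84630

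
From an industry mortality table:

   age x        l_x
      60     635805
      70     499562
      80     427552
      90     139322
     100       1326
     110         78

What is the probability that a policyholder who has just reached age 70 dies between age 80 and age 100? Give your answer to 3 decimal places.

0.853

We want 10|20q70 = (l_80 − l_100)/l_70.
This is the probability of reaching 80 but not 100, conditional on being alive at 70: (l_80 − l_100) / l_70.
= (427552 − 1326) / 499562 = 426226 / 499562 = 0.853199.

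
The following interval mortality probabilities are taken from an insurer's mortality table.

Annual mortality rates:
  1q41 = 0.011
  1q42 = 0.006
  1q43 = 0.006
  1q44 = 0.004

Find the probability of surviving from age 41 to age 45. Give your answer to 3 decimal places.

0.973

Survival from 41 to 45 is the product of surviving each interval: (1 − 0.011) × (1 − 0.006) × (1 − 0.006) × (1 − 0.004).
= 0.989 × 0.994 × 0.994 × 0.996 = 0.973259.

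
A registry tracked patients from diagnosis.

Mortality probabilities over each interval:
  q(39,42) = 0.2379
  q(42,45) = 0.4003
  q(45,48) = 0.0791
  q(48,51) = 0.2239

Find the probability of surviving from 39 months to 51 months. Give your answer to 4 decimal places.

0.3266

P(survive 39→51) = (1 − 0.2379) × (1 − 0.4003) × (1 − 0.0791) × (1 − 0.2239).
= 0.7621 × 0.5997 × 0.9209 × 0.7761 = 0.326645.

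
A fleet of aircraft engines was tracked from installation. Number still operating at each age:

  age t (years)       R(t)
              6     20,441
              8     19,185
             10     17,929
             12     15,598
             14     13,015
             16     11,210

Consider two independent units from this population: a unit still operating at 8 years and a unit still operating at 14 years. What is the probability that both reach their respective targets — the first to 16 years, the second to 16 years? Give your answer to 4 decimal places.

0.5033

p₁ = R(16)/R(8) = 11,210/19,185 = 0.584311; p₂ = R(16)/R(14) = 11,210/13,015 = 0.861314.
P(both) = p₁ × p₂ = 0.584311 × 0.861314 = 0.503275.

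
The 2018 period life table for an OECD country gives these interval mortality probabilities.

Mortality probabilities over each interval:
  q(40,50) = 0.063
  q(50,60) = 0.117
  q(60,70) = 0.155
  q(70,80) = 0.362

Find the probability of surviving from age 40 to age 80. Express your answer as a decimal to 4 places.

0.4460

P(survive 40→80) = (1 − 0.063) × (1 − 0.117) × (1 − 0.155) × (1 − 0.362).
= 0.937 × 0.883 × 0.845 × 0.638 = 0.446044.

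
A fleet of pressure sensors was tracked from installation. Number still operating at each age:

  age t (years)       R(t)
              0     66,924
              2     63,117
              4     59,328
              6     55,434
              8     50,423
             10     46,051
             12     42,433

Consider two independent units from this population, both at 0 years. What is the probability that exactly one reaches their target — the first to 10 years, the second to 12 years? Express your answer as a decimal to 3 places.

p₁ = R(10)/R(0) = 46,051/66,924 = 0.688109; p₂ = R(12)/R(0) = 42,433/66,924 = 0.634048.
P(exactly one) = p₁(1−p₂) + (1−p₁)p₂ = 0.251815 + 0.197754 = 0.449569.

0.450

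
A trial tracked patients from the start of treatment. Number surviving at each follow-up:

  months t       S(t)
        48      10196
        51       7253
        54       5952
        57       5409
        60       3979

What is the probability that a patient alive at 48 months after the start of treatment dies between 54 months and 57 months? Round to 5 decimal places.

This is the probability of reaching 54 but not 57, conditional on being alive at 48: (S(54) − S(57)) / S(48).
= (5952 − 5409) / 10196 = 543 / 10196 = 0.053256.

0.05326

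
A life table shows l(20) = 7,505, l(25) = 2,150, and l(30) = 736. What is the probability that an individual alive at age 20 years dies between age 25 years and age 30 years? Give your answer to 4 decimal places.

0.1884

This is the probability of reaching 25 but not 30, conditional on being alive at 20: (l(25) − l(30)) / l(20).
= (2,150 − 736) / 7,505 = 1,414 / 7,505 = 0.188408.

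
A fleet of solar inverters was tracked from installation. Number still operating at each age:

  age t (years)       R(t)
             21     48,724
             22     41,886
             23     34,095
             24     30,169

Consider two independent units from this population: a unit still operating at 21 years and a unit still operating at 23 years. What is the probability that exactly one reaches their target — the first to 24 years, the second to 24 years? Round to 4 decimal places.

p₁ = R(24)/R(21) = 30,169/48,724 = 0.619182; p₂ = R(24)/R(23) = 30,169/34,095 = 0.884851.
P(exactly one) = p₁(1−p₂) + (1−p₁)p₂ = 0.071298 + 0.336967 = 0.408265.

0.4083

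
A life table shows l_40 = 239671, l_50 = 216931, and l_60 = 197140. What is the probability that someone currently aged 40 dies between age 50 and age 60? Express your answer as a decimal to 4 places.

We want 10|10q40 = (l_50 − l_60)/l_40.
This is the probability of reaching 50 but not 60, conditional on being alive at 40: (l_50 − l_60) / l_40.
= (216931 − 197140) / 239671 = 19791 / 239671 = 0.082576.

0.0826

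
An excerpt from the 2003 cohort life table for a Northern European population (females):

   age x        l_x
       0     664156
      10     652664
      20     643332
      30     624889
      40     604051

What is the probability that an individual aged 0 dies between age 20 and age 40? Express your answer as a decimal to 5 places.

0.05914

We want 20|20q0 = (l_20 − l_40)/l_0.
This is the probability of reaching 20 but not 40, conditional on being alive at 0: (l_20 − l_40) / l_0.
= (643332 − 604051) / 664156 = 39281 / 664156 = 0.059144.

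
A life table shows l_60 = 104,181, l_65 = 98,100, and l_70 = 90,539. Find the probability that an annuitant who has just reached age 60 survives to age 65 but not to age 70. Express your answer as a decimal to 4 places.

We want 5|5q60 = (l_65 − l_70)/l_60.
This is the probability of reaching 65 but not 70, conditional on being alive at 60: (l_65 − l_70) / l_60.
= (98,100 − 90,539) / 104,181 = 7,561 / 104,181 = 0.072576.

0.0726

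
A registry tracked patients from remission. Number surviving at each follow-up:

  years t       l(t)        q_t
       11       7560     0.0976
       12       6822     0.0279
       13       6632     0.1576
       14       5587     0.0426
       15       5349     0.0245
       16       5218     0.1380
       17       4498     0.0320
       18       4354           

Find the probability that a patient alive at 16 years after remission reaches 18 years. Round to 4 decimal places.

0.8344

The conditional survival probability is l(18)/l(16) = 4354/5218 = 0.834419.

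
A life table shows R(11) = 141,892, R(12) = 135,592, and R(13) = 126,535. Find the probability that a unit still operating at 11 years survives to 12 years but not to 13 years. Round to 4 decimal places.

This is the probability of reaching 12 but not 13, conditional on being operational at 11: (R(12) − R(13)) / R(11).
= (135,592 − 126,535) / 141,892 = 9,057 / 141,892 = 0.063830.

0.0638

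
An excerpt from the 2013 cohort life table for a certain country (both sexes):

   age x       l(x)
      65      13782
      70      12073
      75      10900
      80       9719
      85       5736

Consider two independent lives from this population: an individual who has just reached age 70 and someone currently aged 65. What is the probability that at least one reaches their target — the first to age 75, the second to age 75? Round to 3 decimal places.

0.980

p₁ = l(75)/l(70) = 10900/12073 = 0.902841; p₂ = l(75)/l(65) = 10900/13782 = 0.790887.
P(at least one) = 1 − (1−p₁)(1−p₂) = 1 − 0.097159 × 0.209113 = 0.979683.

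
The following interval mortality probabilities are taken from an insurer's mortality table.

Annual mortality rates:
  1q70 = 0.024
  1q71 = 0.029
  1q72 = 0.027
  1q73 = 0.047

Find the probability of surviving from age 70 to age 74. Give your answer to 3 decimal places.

Chaining the interval survival probabilities: (1 − 0.024) × (1 − 0.029) × (1 − 0.027) × (1 − 0.047).
= 0.976 × 0.971 × 0.973 × 0.953 = 0.878769.

0.879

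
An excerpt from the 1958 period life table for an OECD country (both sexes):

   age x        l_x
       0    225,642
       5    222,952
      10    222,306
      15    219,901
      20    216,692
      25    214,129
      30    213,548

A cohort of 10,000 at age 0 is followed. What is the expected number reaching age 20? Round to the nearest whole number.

The relevant probability is 216,692/225,642 = 0.960335.
Expected number = 10,000 × 0.960335 = 9603.

9603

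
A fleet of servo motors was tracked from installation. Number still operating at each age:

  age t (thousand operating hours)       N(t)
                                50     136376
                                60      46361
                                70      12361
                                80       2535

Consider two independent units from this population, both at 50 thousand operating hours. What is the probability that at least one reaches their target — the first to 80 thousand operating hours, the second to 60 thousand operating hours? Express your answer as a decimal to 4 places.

0.3522

p₁ = N(80)/N(50) = 2535/136376 = 0.018588; p₂ = N(60)/N(50) = 46361/136376 = 0.339950.
P(at least one) = 1 − (1−p₁)(1−p₂) = 1 − 0.981412 × 0.660050 = 0.352219.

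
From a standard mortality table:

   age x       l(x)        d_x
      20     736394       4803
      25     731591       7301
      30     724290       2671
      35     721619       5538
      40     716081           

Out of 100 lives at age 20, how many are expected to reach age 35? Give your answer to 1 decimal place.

98.0

The relevant probability is 721619/736394 = 0.979936.
Expected number = 100 × 0.979936 = 98.0.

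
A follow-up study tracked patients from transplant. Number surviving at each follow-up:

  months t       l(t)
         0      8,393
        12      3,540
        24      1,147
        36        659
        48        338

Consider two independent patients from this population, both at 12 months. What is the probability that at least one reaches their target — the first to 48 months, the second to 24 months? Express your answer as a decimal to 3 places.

0.389

p₁ = l(48)/l(12) = 338/3,540 = 0.095480; p₂ = l(24)/l(12) = 1,147/3,540 = 0.324011.
P(at least one) = 1 − (1−p₁)(1−p₂) = 1 − 0.904520 × 0.675989 = 0.388554.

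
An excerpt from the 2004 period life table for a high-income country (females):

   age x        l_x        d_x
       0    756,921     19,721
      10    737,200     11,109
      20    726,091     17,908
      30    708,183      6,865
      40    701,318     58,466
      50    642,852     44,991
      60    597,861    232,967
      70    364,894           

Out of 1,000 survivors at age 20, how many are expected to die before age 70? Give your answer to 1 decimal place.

497.5

The relevant probability is 1 − 364,894/726,091 = 0.497454.
Expected number = 1,000 × 0.497454 = 497.5.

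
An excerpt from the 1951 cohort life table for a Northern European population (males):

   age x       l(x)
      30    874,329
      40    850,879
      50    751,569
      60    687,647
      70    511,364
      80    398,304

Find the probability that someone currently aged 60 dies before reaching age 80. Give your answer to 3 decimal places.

P(die before 80 | alive at 60) = 1 − l(80)/l(60) = 1 − 398,304/687,647 = (289,343)/687,647 = 0.420773.

0.421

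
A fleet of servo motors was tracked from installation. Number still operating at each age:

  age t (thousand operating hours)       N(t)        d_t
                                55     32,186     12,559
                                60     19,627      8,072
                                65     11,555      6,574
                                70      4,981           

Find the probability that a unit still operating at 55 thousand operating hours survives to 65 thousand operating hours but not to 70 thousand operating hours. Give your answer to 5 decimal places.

0.20425

This is the probability of reaching 65 but not 70, conditional on being operational at 55: (N(65) − N(70)) / N(55).
= (11,555 − 4,981) / 32,186 = 6,574 / 32,186 = 0.204250.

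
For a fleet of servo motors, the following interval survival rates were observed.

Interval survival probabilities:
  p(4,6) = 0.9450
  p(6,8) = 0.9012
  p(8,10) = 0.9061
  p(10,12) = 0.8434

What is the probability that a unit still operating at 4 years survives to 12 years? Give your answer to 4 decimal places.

P(survive 4→12) = 0.9450 × 0.9012 × 0.9061 × 0.8434.
= 0.650823.

0.6508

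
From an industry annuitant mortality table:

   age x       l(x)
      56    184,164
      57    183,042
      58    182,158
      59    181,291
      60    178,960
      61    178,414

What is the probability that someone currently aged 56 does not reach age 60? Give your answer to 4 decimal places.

0.0283

P(die before 60 | alive at 56) = 1 − l(60)/l(56) = 1 − 178,960/184,164 = (5,204)/184,164 = 0.028257.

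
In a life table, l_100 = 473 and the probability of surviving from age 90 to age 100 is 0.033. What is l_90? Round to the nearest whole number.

14333

l_90 = l_100 / p = 473 / 0.033 = 14333.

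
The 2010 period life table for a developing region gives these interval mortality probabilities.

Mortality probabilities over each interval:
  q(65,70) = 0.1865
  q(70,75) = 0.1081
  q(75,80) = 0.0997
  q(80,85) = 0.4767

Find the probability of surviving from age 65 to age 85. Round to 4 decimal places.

P(survive 65→85) = (1 − 0.1865) × (1 − 0.1081) × (1 − 0.0997) × (1 − 0.4767).
= 0.8135 × 0.8919 × 0.9003 × 0.5233 = 0.341831.

0.3418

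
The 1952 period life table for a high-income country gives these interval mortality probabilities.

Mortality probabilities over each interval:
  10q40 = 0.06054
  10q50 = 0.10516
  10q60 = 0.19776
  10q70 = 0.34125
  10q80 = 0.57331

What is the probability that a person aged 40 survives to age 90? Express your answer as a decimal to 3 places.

0.190

The overall survival probability is (1 − 0.06054) × (1 − 0.10516) × (1 − 0.19776) × (1 − 0.34125) × (1 − 0.57331).
= 0.93946 × 0.89484 × 0.80224 × 0.65875 × 0.42669 = 0.189566.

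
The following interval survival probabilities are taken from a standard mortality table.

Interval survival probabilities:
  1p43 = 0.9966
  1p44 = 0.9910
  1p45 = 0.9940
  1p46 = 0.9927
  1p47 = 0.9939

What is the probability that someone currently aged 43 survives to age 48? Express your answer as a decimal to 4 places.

Chaining the interval survival probabilities: 0.9966 × 0.9910 × 0.9940 × 0.9927 × 0.9939.
= 0.968594.

0.9686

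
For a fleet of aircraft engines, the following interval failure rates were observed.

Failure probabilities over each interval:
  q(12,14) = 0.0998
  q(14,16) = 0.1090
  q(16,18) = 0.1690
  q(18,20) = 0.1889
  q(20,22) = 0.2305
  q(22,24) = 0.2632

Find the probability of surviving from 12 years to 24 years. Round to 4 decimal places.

The overall survival probability is (1 − 0.0998) × (1 − 0.1090) × (1 − 0.1690) × (1 − 0.1889) × (1 − 0.2305) × (1 − 0.2632).
= 0.9002 × 0.8910 × 0.8310 × 0.8111 × 0.7695 × 0.7368 = 0.306514.

0.3065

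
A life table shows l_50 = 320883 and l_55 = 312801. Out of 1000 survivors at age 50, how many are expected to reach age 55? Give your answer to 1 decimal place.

The relevant probability is 312801/320883 = 0.974813.
Expected number = 1000 × 0.974813 = 974.8.

974.8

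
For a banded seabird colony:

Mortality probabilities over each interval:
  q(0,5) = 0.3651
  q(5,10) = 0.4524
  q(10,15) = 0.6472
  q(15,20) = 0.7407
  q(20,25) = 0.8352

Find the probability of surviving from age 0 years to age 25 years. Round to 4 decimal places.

0.0052

Survival from 0 to 25 is the product of surviving each interval: (1 − 0.3651) × (1 − 0.4524) × (1 − 0.6472) × (1 − 0.7407) × (1 − 0.8352).
= 0.6349 × 0.5476 × 0.3528 × 0.2593 × 0.1648 = 0.005242.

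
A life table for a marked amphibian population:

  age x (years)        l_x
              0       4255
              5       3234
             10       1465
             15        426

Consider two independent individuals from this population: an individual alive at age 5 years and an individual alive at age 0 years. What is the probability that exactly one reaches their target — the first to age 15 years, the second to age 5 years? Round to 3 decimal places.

p₁ = l_15/l_5 = 426/3234 = 0.131725; p₂ = l_5/l_0 = 3234/4255 = 0.760047.
P(exactly one) = p₁(1−p₂) + (1−p₁)p₂ = 0.031608 + 0.659930 = 0.691538.

0.692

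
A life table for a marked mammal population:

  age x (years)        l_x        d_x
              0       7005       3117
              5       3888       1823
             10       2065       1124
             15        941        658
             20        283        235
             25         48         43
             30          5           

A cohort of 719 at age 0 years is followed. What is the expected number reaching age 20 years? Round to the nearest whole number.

29

The relevant probability is 283/7005 = 0.040400.
Expected number = 719 × 0.040400 = 29.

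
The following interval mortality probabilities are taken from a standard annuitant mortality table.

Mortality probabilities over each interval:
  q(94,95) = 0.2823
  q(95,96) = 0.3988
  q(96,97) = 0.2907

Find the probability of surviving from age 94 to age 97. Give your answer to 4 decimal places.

0.3060

The overall survival probability is (1 − 0.2823) × (1 − 0.3988) × (1 − 0.2907).
= 0.7177 × 0.6012 × 0.7093 = 0.306050.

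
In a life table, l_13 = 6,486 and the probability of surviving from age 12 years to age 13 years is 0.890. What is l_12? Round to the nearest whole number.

7288

l_12 = l_13 / p = 6,486 / 0.890 = 7288.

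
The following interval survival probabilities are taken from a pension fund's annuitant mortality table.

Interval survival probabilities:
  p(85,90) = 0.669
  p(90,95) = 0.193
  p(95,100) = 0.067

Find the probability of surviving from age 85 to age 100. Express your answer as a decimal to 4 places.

0.0087

Survival from 85 to 100 is the product of surviving each interval: 0.669 × 0.193 × 0.067.
= 0.008651.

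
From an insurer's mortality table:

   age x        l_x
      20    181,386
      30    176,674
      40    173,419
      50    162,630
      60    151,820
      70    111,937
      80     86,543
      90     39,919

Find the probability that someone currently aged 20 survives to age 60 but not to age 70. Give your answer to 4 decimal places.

0.2199

This is the probability of reaching 60 but not 70, conditional on being alive at 20: (l_60 − l_70) / l_20.
= (151,820 − 111,937) / 181,386 = 39,883 / 181,386 = 0.219879.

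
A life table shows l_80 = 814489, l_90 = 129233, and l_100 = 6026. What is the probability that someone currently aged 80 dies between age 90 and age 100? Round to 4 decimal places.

This is the probability of reaching 90 but not 100, conditional on being alive at 80: (l_90 − l_100) / l_80.
= (129233 − 6026) / 814489 = 123207 / 814489 = 0.151269.

0.1513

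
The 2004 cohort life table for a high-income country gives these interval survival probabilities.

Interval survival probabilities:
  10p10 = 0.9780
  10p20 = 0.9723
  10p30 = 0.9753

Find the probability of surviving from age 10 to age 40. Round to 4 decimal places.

Chaining the interval survival probabilities: 0.9780 × 0.9723 × 0.9753.
= 0.927422.

0.9274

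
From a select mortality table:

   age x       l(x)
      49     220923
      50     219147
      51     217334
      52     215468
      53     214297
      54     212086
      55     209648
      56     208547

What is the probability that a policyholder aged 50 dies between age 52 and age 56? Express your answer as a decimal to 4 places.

0.0316

This is the probability of reaching 52 but not 56, conditional on being alive at 50: (l(52) − l(56)) / l(50).
= (215468 − 208547) / 219147 = 6921 / 219147 = 0.031582.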